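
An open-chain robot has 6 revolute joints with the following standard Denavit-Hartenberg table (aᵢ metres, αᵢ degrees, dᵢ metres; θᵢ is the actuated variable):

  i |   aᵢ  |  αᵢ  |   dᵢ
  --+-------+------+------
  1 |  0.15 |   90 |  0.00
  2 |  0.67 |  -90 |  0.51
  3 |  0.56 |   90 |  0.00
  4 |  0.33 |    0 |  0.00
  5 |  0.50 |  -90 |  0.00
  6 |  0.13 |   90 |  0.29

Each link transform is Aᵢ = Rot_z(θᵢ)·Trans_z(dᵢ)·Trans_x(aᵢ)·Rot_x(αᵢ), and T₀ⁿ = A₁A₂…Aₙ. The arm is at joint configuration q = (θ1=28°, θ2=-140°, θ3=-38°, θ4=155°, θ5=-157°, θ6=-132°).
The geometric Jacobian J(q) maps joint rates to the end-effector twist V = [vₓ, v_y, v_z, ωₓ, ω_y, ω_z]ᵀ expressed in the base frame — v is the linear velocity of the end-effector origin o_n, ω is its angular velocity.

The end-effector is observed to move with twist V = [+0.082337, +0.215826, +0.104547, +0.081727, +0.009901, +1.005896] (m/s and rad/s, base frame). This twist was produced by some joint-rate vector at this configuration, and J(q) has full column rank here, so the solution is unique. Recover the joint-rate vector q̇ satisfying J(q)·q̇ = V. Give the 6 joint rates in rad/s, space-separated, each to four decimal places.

o_n = [0.0633, -1.1070, -1.0566]
J₁: ẑ×o_n = [1.1070, 0.0633, -0.0000], ω = ẑ
J2: z=[0.4695, -0.8829, 0.0000] o=[0.1324, 0.0704, 0.0000] → [0.9329, 0.4960, -0.6138, 0.4695, -0.8829, 0.0000]
J3: z=[0.5675, 0.3018, -0.7660] o=[-0.0813, -0.6208, -0.4307] → [-0.5613, 0.2445, -0.3195, 0.5675, 0.3018, -0.7660]
J4: z=[0.7864, -0.4744, 0.3957] o=[-0.2179, -1.0840, -0.7143] → [0.1715, 0.3805, 0.1153, 0.7864, -0.4744, 0.3957]
J5: z=[0.7864, -0.4744, 0.3957] o=[-0.0658, -0.7945, -0.6697] → [0.3072, 0.3554, -0.1844, 0.7864, -0.4744, 0.3957]
J6: z=[0.5587, 0.2727, -0.7833] o=[-0.1976, -1.2130, -0.9094] → [0.0429, -0.1221, -0.0119, 0.5587, 0.2727, -0.7833]
q̇ = J⁺·V = [0.5060, -0.4170, 0.3710, 0.2230, 0.3630, -0.7050]

0.5060 -0.4170 0.3710 0.2230 0.3630 -0.7050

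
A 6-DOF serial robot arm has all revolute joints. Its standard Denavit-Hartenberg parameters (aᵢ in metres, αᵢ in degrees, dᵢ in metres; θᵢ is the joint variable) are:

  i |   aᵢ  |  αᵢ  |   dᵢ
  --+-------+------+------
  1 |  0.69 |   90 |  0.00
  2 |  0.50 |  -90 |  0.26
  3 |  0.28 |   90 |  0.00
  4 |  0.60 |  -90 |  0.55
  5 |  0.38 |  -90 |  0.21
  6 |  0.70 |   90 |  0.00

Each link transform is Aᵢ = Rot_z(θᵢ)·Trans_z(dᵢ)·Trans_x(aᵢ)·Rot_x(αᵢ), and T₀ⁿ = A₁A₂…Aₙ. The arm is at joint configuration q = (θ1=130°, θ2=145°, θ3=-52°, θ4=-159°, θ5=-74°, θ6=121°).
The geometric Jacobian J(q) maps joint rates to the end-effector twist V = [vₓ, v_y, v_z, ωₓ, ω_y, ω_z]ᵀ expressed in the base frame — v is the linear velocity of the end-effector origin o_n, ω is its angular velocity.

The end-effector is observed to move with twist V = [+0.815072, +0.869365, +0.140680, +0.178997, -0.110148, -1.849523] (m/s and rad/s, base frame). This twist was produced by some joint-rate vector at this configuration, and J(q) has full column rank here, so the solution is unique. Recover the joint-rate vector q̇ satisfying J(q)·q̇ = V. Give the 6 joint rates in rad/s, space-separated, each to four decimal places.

o_n = [-0.2888, 0.7725, -0.2409]
J₁: ẑ×o_n = [-0.7725, -0.2888, 0.0000], ω = ẑ
J2: z=[0.7660, 0.6428, 0.0000] o=[-0.4435, 0.5286, 0.0000] → [-0.1548, 0.1845, 0.0874, 0.7660, 0.6428, 0.0000]
J3: z=[0.3687, -0.4394, -0.8192] o=[0.0189, 0.3819, 0.2868] → [0.5518, 0.4466, 0.0088, 0.3687, -0.4394, -0.8192]
J4: z=[0.0567, 0.8902, -0.4520] o=[0.2787, 0.4156, 0.3857] → [-0.3964, 0.2920, 0.5255, 0.0567, 0.8902, -0.4520]
J5: z=[-0.0117, 0.4533, 0.8913] o=[-0.2891, 0.9324, 0.1154] → [-0.0190, -0.0039, 0.0018, -0.0117, 0.4533, 0.8913]
J6: z=[-0.9753, -0.2019, 0.0899] o=[-0.3754, 1.3575, 0.1337] → [0.1282, -0.3575, 0.5880, -0.9753, -0.2019, 0.0899]
q̇ = J⁺·V = [-0.6820, -0.8000, 0.9830, 0.8240, 0.0510, -0.3930]

-0.6820 -0.8000 0.9830 0.8240 0.0510 -0.3930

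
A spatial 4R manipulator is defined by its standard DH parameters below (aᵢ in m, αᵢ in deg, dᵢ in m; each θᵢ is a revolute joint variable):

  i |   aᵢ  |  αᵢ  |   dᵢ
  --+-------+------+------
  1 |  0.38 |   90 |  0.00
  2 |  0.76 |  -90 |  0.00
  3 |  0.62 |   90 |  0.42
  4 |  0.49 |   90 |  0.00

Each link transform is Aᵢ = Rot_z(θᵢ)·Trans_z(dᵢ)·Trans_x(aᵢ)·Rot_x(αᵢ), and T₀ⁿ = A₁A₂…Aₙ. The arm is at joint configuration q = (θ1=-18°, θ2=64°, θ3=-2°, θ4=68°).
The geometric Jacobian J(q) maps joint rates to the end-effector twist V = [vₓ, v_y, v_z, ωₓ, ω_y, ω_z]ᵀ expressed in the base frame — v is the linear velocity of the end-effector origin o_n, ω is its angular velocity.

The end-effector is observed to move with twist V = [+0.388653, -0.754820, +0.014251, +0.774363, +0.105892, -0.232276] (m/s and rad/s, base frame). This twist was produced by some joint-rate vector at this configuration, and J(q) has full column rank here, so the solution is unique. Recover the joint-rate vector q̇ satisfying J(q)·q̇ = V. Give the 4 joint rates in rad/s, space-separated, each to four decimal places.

o_n = [0.2570, -0.1130, 1.7882]
J₁: ẑ×o_n = [0.1130, 0.2570, -0.0000], ω = ẑ
J2: z=[-0.3090, -0.9511, 0.0000] o=[0.3614, -0.1174, 0.0000] → [-1.7006, 0.5526, -0.1006, -0.3090, -0.9511, 0.0000]
J3: z=[-0.8548, 0.2777, 0.4384] o=[0.6783, -0.2204, 0.6831] → [0.2599, 0.7600, 0.0252, -0.8548, 0.2777, 0.4384]
J4: z=[-0.3234, -0.9457, -0.0314] o=[0.5709, -0.2082, 1.4241] → [-0.3413, 0.1276, -0.3276, -0.3234, -0.9457, -0.0314]
q̇ = J⁺·V = [0.1110, -0.3410, -0.7830, 0.0010]

0.1110 -0.3410 -0.7830 0.0010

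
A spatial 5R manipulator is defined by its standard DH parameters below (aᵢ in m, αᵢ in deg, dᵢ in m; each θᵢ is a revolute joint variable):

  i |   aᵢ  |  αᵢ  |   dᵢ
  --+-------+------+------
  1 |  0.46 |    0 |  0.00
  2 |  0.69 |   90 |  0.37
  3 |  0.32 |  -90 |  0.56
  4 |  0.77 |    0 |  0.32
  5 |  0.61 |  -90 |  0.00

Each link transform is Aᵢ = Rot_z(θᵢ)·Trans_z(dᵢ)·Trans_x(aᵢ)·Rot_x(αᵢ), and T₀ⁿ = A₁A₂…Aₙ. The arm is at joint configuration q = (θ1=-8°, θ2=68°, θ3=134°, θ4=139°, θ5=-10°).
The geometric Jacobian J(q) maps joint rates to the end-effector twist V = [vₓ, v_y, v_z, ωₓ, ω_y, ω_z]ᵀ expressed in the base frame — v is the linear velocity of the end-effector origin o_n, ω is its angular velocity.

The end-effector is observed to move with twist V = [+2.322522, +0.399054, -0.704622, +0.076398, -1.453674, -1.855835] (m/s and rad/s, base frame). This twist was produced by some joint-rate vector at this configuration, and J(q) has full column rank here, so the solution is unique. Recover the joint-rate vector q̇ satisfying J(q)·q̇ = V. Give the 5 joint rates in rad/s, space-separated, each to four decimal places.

o_n = [0.5464, 0.9318, -0.3163]
J₁: ẑ×o_n = [-0.9318, 0.5464, 0.0000], ω = ẑ
J2: z=[0.0000, 0.0000, 1.0000] o=[0.4555, -0.0640, 0.0000] → [-0.9959, 0.0909, 0.0000, 0.0000, 0.0000, 1.0000]
J3: z=[0.8660, -0.5000, 0.0000] o=[0.8005, 0.5335, 0.3700] → [0.3431, 0.5943, 0.2179, 0.8660, -0.5000, 0.0000]
J4: z=[-0.3597, -0.6230, -0.6947] o=[1.1744, 0.0610, 0.6002] → [1.1758, 0.1066, -0.7044, -0.3597, -0.6230, -0.6947]
J5: z=[-0.3597, -0.6230, -0.6947] o=[0.8236, 0.4639, -0.0401] → [0.4971, 0.0932, -0.3410, -0.3597, -0.6230, -0.6947]
q̇ = J⁺·V = [-0.3950, -0.2820, 0.7930, 0.8220, 0.8750]

-0.3950 -0.2820 0.7930 0.8220 0.8750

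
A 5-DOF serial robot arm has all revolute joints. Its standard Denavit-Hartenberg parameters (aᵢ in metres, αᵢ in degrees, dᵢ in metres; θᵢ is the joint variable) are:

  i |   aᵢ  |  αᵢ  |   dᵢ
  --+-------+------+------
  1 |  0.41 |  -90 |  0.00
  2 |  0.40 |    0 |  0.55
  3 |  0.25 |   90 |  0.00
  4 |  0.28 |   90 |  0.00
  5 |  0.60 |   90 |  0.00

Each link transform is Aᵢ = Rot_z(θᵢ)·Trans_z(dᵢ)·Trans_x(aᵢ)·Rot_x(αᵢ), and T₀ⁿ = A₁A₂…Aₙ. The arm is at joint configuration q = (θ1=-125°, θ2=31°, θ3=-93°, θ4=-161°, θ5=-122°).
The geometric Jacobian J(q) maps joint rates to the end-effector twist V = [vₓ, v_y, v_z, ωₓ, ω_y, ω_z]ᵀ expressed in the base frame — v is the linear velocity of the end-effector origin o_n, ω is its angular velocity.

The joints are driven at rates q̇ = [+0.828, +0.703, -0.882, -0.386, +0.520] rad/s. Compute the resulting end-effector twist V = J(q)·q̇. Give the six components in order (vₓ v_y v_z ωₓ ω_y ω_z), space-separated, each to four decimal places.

o_n = [-0.3058, -1.4172, -0.1925]
J₁: ẑ×o_n = [1.4172, -0.3058, 0.0000], ω = ẑ
J2: z=[0.8192, -0.5736, 0.0000] o=[-0.2352, -0.3359, 0.0000] → [0.1104, 0.1577, -0.9264, 0.8192, -0.5736, 0.0000]
J3: z=[0.8192, -0.5736, 0.0000] o=[0.0187, -0.9322, -0.2060] → [-0.0078, -0.0111, -0.5835, 0.8192, -0.5736, 0.0000]
J4: z=[0.5064, 0.7233, 0.4695] o=[-0.0486, -1.0283, 0.0147] → [0.0327, -0.0158, -0.0109, 0.5064, 0.7233, 0.4695]
J5: z=[0.8622, -0.4171, -0.2875] o=[-0.0520, -0.8742, -0.2190] → [-0.1672, 0.0501, -0.5741, 0.8622, -0.4171, -0.2875]
V = J·q̇ = [1.1584, -0.1005, -0.4309, 0.1062, -0.3934, 0.4973]

1.1584 -0.1005 -0.4309 0.1062 -0.3934 0.4973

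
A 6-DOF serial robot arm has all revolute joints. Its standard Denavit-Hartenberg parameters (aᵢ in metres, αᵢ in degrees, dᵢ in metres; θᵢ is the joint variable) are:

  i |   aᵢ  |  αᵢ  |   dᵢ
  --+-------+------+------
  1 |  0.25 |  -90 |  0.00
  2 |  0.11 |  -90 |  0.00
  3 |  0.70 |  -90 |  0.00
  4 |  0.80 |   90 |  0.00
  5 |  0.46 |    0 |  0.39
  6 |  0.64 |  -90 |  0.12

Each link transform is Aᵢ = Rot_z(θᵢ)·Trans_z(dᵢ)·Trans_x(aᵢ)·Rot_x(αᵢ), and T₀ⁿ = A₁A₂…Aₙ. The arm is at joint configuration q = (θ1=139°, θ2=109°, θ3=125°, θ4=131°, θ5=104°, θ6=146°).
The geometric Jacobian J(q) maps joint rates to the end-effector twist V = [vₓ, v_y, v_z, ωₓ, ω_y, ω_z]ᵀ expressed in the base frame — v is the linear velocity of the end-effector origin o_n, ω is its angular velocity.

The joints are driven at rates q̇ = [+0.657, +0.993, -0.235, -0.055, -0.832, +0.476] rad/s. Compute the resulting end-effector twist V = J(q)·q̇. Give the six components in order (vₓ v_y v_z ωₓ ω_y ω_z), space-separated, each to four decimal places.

-0.8721 -0.1872 -0.8162 -0.7273 -0.9334 0.4682

o_n = [-0.2559, 1.1833, -0.0273]
J₁: ẑ×o_n = [-1.1833, -0.2559, 0.0000], ω = ẑ
J2: z=[-0.6561, -0.7547, 0.0000] o=[-0.1887, 0.1640, 0.0000] → [0.0206, -0.0179, -0.7195, -0.6561, -0.7547, 0.0000]
J3: z=[0.7136, -0.6203, 0.3256] o=[-0.1616, 0.1405, -0.1040] → [-0.3871, -0.0855, 0.6856, 0.7136, -0.6203, 0.3256]
J4: z=[-0.5776, -0.2579, 0.7745] o=[0.1159, 0.6590, 0.2756] → [-0.3280, -0.4629, -0.3987, -0.5776, -0.2579, 0.7745]
J5: z=[-0.1689, 0.9660, 0.1957] o=[-0.5230, 0.6448, -0.2056] → [0.0669, 0.0824, -0.3490, -0.1689, 0.9660, 0.1957]
J6: z=[-0.1689, 0.9660, 0.1957] o=[-0.7578, 0.9084, 0.2834] → [-0.3539, 0.0457, -0.5313, -0.1689, 0.9660, 0.1957]
V = J·q̇ = [-0.8721, -0.1872, -0.8162, -0.7273, -0.9334, 0.4682]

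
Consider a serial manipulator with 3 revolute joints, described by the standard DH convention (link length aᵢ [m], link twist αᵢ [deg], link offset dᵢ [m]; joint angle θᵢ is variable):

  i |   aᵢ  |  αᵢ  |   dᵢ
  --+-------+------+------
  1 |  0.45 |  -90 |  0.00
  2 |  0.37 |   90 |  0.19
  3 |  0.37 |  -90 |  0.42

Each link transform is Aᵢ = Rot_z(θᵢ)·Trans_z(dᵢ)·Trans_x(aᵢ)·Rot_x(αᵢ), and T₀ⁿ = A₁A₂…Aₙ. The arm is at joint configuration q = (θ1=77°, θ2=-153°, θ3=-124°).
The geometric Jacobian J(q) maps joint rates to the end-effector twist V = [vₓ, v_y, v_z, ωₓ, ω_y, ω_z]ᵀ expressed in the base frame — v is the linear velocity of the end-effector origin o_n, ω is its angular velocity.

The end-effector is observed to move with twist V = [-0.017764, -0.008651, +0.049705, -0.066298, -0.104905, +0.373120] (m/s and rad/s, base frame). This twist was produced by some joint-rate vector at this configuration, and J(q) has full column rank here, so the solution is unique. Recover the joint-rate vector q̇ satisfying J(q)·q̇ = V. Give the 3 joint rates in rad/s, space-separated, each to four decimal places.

o_n = [0.1394, 0.0848, -0.3002]
J₁: ẑ×o_n = [-0.0848, 0.1394, 0.0000], ω = ẑ
J2: z=[-0.9744, 0.2250, 0.0000] o=[0.1012, 0.4385, 0.0000] → [-0.0675, -0.2925, 0.3360, -0.9744, 0.2250, 0.0000]
J3: z=[-0.1021, -0.4424, -0.8910] o=[-0.1581, 0.1600, 0.1680] → [0.1401, -0.3128, 0.1393, -0.1021, -0.4424, -0.8910]
q̇ = J⁺·V = [0.6030, 0.0410, 0.2580]

0.6030 0.0410 0.2580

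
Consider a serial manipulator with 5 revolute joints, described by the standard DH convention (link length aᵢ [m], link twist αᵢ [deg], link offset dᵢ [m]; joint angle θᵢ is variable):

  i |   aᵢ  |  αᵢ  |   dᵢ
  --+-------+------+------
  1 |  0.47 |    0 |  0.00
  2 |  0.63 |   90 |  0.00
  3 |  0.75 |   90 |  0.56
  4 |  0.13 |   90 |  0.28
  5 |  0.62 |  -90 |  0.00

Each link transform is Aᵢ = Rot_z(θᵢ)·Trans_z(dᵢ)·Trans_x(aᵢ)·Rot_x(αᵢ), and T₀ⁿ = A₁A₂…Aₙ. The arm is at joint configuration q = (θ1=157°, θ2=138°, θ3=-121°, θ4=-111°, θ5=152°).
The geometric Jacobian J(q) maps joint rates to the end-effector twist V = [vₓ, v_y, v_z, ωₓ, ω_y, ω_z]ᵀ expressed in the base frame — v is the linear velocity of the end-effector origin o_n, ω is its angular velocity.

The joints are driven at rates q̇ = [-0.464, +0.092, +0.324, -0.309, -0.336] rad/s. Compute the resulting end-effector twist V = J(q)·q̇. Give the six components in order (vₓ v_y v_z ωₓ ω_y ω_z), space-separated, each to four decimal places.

o_n = [-1.4298, 0.0749, -0.4770]
J₁: ẑ×o_n = [-0.0749, -1.4298, 0.0000], ω = ẑ
J2: z=[0.0000, 0.0000, 1.0000] o=[-0.4326, 0.1836, 0.0000] → [0.1088, -0.9972, 0.0000, 0.0000, 0.0000, 1.0000]
J3: z=[-0.9063, -0.4226, 0.0000] o=[-0.1664, -0.3873, 0.0000] → [0.2016, -0.4323, -0.9528, -0.9063, -0.4226, 0.0000]
J4: z=[-0.3623, 0.7769, 0.5150] o=[-0.8372, -0.2739, -0.6429] → [-0.0508, -0.2451, 0.3340, -0.3623, 0.7769, 0.5150]
J5: z=[-0.1216, -0.5872, 0.8002] o=[-0.8185, -0.0268, -0.4587] → [-0.0707, -0.4914, -0.3714, -0.1216, -0.5872, 0.8002]
V = J·q̇ = [0.1495, 0.6725, -0.2872, -0.1409, -0.1797, -0.8000]

0.1495 0.6725 -0.2872 -0.1409 -0.1797 -0.8000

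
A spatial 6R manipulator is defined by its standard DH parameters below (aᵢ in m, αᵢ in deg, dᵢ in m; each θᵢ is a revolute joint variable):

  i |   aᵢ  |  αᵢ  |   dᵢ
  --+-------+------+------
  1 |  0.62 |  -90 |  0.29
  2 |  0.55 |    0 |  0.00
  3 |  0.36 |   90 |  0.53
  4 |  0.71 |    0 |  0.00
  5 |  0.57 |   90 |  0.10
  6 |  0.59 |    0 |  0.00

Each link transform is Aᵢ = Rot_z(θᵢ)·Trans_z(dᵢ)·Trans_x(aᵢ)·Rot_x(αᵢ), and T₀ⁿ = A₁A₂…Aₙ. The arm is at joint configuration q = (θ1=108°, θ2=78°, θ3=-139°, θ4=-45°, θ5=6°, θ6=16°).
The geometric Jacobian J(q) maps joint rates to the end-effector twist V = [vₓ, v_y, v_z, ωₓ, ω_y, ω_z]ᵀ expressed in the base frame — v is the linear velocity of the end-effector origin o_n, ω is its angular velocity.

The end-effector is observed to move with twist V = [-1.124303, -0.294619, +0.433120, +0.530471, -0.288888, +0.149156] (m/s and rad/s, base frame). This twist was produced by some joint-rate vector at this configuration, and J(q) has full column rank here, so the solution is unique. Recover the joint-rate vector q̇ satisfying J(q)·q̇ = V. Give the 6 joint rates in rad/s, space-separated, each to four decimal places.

o_n = [0.2365, 1.4974, 1.4062]
J₁: ẑ×o_n = [-1.4974, 0.2365, 0.0000], ω = ẑ
J2: z=[-0.9511, -0.3090, 0.0000] o=[-0.1916, 0.5897, 0.2900] → [-0.3449, 1.0616, -0.7310, -0.9511, -0.3090, 0.0000]
J3: z=[-0.9511, -0.3090, 0.0000] o=[-0.2269, 0.6984, -0.2480] → [-0.5112, 1.5732, -0.6167, -0.9511, -0.3090, 0.0000]
J4: z=[0.2703, -0.8318, 0.4848] o=[-0.7849, 0.7006, 0.0669] → [-1.5004, 0.1332, 1.0650, 0.2703, -0.8318, 0.4848]
J5: z=[0.2703, -0.8318, 0.4848] o=[-0.3827, 1.0872, 0.5060] → [-0.9477, 0.0569, 0.6259, 0.2703, -0.8318, 0.4848]
J6: z=[0.8334, -0.0500, -0.5504] o=[-0.0808, 1.3192, 0.9419] → [0.0749, -0.5617, 0.1644, 0.8334, -0.0500, -0.5504]
q̇ = J⁺·V = [0.3960, 0.4870, -0.3730, 0.6420, -0.3780, 0.6810]

0.3960 0.4870 -0.3730 0.6420 -0.3780 0.6810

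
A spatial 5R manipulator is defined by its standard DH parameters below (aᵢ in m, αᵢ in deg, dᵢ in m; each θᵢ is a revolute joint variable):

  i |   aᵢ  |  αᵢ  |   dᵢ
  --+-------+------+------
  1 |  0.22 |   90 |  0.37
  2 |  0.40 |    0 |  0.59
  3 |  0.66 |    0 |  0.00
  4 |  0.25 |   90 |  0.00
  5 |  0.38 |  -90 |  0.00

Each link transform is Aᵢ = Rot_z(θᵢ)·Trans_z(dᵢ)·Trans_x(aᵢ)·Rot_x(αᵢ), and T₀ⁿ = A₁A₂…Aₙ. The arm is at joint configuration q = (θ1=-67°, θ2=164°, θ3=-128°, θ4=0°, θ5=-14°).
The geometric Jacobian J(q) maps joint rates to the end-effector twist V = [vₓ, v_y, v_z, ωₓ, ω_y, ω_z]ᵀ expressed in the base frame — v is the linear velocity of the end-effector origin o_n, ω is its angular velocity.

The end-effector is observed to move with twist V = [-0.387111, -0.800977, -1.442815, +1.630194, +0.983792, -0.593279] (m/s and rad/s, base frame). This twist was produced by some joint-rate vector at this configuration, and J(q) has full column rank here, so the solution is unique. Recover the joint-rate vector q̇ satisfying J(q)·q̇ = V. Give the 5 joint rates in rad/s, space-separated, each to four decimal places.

-0.9630 -0.1780 -0.8390 -0.8680 -0.4570

o_n = [-0.1185, -0.9954, 1.2319]
J₁: ẑ×o_n = [0.9954, -0.1185, 0.0000], ω = ẑ
J2: z=[-0.9205, -0.3907, 0.0000] o=[0.0860, -0.2025, 0.3700] → [-0.3368, 0.7933, 0.6500, -0.9205, -0.3907, 0.0000]
J3: z=[-0.9205, -0.3907, 0.0000] o=[-0.6074, -0.0791, 0.4803] → [-0.2937, 0.6919, 1.0345, -0.9205, -0.3907, 0.0000]
J4: z=[-0.9205, -0.3907, 0.0000] o=[-0.3987, -0.5706, 0.8682] → [-0.1421, 0.3348, 0.5005, -0.9205, -0.3907, 0.0000]
J5: z=[0.2297, -0.5411, -0.8090] o=[-0.3197, -0.7568, 1.0151] → [-0.3103, -0.2125, 0.0540, 0.2297, -0.5411, -0.8090]
q̇ = J⁺·V = [-0.9630, -0.1780, -0.8390, -0.8680, -0.4570]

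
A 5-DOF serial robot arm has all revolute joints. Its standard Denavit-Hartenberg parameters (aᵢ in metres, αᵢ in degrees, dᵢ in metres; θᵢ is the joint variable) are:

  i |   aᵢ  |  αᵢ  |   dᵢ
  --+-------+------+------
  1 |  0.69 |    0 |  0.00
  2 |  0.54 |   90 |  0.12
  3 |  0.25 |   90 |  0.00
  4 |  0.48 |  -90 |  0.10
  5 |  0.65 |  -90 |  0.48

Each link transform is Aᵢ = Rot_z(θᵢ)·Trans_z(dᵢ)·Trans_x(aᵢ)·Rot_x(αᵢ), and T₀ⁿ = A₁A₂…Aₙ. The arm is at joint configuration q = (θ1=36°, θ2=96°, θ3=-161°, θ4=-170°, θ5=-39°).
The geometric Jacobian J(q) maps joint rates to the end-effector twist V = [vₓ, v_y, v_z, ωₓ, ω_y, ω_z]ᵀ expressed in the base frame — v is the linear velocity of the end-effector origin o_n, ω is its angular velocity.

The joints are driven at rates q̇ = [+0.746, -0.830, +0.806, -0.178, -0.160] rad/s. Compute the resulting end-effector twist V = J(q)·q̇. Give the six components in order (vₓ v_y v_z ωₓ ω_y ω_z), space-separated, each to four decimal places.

0.2053 0.2279 0.4445 0.6597 0.7073 -0.2433

o_n = [-0.5735, 0.7004, 0.8087]
J₁: ẑ×o_n = [-0.7004, -0.5735, 0.0000], ω = ẑ
J2: z=[0.0000, 0.0000, 1.0000] o=[0.5582, 0.4056, 0.0000] → [-0.2948, -1.1318, 0.0000, 0.0000, 0.0000, 1.0000]
J3: z=[0.7431, 0.6691, 0.0000] o=[0.1969, 0.8069, 0.1200] → [0.4608, -0.5118, 0.4364, 0.7431, 0.6691, 0.0000]
J4: z=[0.2178, -0.2419, 0.9455] o=[0.3551, 0.6312, 0.0386] → [-0.2517, -1.0458, -0.2096, 0.2178, -0.2419, 0.9455]
J5: z=[-0.6220, -0.7810, -0.0565] o=[0.0158, 0.8834, 0.2871] → [-0.4177, 0.3577, -0.3465, -0.6220, -0.7810, -0.0565]
V = J·q̇ = [0.2053, 0.2279, 0.4445, 0.6597, 0.7073, -0.2433]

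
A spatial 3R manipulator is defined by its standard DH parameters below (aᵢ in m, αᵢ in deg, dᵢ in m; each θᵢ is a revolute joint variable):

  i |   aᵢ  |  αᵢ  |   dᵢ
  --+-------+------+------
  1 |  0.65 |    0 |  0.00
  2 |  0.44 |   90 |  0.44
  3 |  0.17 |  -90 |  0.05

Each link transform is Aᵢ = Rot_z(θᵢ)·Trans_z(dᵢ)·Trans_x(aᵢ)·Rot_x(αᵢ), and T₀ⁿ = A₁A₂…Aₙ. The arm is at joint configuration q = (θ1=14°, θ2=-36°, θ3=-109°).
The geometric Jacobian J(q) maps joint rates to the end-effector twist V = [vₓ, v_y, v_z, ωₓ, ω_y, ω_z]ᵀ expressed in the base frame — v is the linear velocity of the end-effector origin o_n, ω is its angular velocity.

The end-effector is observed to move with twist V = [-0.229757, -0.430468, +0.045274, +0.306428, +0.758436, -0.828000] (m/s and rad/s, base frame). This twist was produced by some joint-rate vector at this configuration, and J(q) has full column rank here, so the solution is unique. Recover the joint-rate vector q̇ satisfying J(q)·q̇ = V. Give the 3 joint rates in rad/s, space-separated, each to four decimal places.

o_n = [0.9686, -0.0332, 0.2793]
J₁: ẑ×o_n = [0.0332, 0.9686, -0.0000], ω = ẑ
J2: z=[0.0000, 0.0000, 1.0000] o=[0.6307, 0.1572, 0.0000] → [0.1905, 0.3379, -0.0000, 0.0000, 0.0000, 1.0000]
J3: z=[-0.3746, -0.9272, 0.0000] o=[1.0387, -0.0076, 0.4400] → [0.1490, -0.0602, -0.0553, -0.3746, -0.9272, 0.0000]
q̇ = J⁺·V = [-0.3170, -0.5110, -0.8180]

-0.3170 -0.5110 -0.8180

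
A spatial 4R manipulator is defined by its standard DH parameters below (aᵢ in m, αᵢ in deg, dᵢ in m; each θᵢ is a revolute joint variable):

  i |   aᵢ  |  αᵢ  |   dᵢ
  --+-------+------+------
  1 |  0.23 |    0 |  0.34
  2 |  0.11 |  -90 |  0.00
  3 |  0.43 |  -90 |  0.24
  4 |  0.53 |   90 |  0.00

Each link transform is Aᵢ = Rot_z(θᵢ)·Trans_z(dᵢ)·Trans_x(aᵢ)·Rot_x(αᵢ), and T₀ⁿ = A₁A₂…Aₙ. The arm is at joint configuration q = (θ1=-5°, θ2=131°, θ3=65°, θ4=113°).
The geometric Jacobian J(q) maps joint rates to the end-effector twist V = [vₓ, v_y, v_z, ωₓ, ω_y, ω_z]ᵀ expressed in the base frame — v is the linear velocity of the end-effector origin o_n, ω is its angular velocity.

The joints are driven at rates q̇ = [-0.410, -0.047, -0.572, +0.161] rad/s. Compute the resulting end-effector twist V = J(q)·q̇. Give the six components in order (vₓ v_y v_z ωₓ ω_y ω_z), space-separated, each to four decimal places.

0.0585 -0.0837 0.1251 0.5485 0.2182 -0.5250

o_n = [0.3096, 0.2909, 0.1380]
J₁: ẑ×o_n = [-0.2909, 0.3096, 0.0000], ω = ẑ
J2: z=[0.0000, 0.0000, 1.0000] o=[0.2291, -0.0200, 0.3400] → [-0.3109, 0.0805, 0.0000, 0.0000, 0.0000, 1.0000]
J3: z=[-0.8090, -0.5878, 0.0000] o=[0.1645, 0.0689, 0.3400] → [0.1187, -0.1634, -0.0942, -0.8090, -0.5878, 0.0000]
J4: z=[0.5327, -0.7332, -0.4226] o=[-0.1365, 0.0749, -0.0497] → [-0.0463, -0.2885, 0.4422, 0.5327, -0.7332, -0.4226]
V = J·q̇ = [0.0585, -0.0837, 0.1251, 0.5485, 0.2182, -0.5250]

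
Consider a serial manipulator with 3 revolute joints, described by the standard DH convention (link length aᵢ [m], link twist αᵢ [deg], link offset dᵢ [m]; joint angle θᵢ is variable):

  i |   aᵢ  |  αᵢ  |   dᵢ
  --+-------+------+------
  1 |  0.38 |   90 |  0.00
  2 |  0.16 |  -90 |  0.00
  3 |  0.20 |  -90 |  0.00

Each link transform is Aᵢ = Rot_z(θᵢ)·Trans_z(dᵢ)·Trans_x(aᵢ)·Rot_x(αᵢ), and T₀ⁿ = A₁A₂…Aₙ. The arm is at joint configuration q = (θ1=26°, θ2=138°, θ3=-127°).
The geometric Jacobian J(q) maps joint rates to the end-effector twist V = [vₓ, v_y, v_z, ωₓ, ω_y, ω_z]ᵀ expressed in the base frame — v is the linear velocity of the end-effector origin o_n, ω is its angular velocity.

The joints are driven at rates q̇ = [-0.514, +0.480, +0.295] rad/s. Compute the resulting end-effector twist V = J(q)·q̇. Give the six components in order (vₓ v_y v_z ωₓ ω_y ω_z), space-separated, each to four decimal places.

-0.0222 -0.2508 0.0174 0.0330 -0.5180 -0.7332

o_n = [0.3851, 0.0101, 0.0265]
J₁: ẑ×o_n = [-0.0101, 0.3851, 0.0000], ω = ẑ
J2: z=[0.4384, -0.8988, 0.0000] o=[0.3415, 0.1666, 0.0000] → [-0.0238, -0.0116, -0.0295, 0.4384, -0.8988, 0.0000]
J3: z=[-0.6014, -0.2933, -0.7431] o=[0.2347, 0.1145, 0.1071] → [-0.0539, -0.1602, 0.1069, -0.6014, -0.2933, -0.7431]
V = J·q̇ = [-0.0222, -0.2508, 0.0174, 0.0330, -0.5180, -0.7332]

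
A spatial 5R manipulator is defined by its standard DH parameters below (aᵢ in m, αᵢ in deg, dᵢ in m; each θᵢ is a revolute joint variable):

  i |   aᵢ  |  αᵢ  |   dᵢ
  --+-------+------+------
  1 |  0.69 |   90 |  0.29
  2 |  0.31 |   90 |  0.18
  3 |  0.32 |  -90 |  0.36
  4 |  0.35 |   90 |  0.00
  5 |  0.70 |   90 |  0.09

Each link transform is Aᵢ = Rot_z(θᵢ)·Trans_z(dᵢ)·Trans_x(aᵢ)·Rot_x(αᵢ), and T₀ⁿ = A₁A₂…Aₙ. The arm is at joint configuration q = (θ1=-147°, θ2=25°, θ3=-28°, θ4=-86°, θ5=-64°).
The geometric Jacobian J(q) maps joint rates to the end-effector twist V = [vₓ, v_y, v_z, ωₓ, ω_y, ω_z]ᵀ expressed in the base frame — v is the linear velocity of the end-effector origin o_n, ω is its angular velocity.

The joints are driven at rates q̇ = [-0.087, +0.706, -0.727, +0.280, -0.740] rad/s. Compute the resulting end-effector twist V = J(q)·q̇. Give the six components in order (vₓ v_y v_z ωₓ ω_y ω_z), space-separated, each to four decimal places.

o_n = [-0.8620, -1.1621, -0.5266]
J₁: ẑ×o_n = [1.1621, -0.8620, 0.0000], ω = ẑ
J2: z=[-0.5446, 0.8387, 0.0000] o=[-0.5787, -0.3758, 0.2900] → [-0.6849, -0.4448, 0.6659, -0.5446, 0.8387, 0.0000]
J3: z=[-0.3544, -0.2302, -0.9063] o=[-0.9123, -0.3779, 0.4210] → [-0.4926, -0.3815, 0.2895, -0.3544, -0.2302, -0.9063]
J4: z=[-0.8377, 0.5088, 0.1984] o=[-1.1729, -0.7262, 0.2141] → [-0.2904, -0.5589, 0.2070, -0.8377, 0.5088, 0.1984]
J5: z=[0.3897, 0.8115, -0.4355] o=[-1.3068, -0.8268, -0.0932] → [-0.4978, -0.0248, -0.4916, 0.3897, 0.8115, -0.4355]
V = J·q̇ = [0.0605, -0.0999, 0.6813, -0.6498, 0.3014, 0.9497]

0.0605 -0.0999 0.6813 -0.6498 0.3014 0.9497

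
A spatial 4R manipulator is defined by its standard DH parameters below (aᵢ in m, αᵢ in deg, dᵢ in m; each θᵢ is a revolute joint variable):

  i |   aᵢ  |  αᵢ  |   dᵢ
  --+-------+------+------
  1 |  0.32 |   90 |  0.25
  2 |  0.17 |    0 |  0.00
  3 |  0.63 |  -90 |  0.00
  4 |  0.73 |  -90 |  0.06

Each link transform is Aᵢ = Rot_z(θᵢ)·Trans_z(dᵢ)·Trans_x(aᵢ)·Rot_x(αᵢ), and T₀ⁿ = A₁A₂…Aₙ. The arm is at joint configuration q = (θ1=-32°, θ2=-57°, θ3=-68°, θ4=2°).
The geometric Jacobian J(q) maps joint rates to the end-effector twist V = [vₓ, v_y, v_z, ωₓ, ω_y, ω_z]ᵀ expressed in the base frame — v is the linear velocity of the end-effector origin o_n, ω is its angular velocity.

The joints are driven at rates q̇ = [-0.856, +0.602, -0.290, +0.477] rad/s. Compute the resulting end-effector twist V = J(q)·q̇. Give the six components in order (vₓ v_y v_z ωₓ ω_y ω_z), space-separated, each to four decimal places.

0.7297 0.2755 -0.1623 0.1660 -0.4716 -1.1296

o_n = [-0.2562, 0.1902, -1.0407]
J₁: ẑ×o_n = [-0.1902, -0.2562, 0.0000], ω = ẑ
J2: z=[-0.5299, -0.8480, 0.0000] o=[0.2714, -0.1696, 0.2500] → [1.0946, -0.6840, -0.6381, -0.5299, -0.8480, 0.0000]
J3: z=[-0.5299, -0.8480, 0.0000] o=[0.3499, -0.2186, 0.1074] → [0.9736, -0.6084, -0.7307, -0.5299, -0.8480, 0.0000]
J4: z=[0.6947, -0.4341, -0.5736] o=[0.0435, -0.0272, -0.4086] → [0.3990, 0.6110, 0.0209, 0.6947, -0.4341, -0.5736]
V = J·q̇ = [0.7297, 0.2755, -0.1623, 0.1660, -0.4716, -1.1296]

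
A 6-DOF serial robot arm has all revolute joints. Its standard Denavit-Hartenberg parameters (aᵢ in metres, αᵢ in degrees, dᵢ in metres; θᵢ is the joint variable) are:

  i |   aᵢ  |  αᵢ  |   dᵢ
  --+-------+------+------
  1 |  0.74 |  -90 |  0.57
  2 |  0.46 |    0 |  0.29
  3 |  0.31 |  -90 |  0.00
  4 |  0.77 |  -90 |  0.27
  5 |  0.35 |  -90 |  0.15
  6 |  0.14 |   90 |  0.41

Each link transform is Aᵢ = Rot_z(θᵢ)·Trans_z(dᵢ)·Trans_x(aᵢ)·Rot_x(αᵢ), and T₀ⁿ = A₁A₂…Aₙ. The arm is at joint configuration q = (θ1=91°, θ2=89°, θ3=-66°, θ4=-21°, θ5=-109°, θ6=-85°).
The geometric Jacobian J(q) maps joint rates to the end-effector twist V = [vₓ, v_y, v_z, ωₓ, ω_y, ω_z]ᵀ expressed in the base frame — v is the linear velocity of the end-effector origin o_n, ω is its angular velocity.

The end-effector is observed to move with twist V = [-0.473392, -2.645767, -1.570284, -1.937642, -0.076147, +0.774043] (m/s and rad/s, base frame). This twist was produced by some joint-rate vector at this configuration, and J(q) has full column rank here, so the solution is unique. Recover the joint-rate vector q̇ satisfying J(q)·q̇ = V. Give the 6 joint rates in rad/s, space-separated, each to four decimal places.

o_n = [-0.4225, 1.7238, -1.1175]
J₁: ẑ×o_n = [-1.7238, -0.4225, 0.0000], ω = ẑ
J2: z=[-0.9998, -0.0175, 0.0000] o=[-0.0129, 0.7399, 0.5700] → [0.0295, -1.6873, -0.9909, -0.9998, -0.0175, 0.0000]
J3: z=[-0.9998, -0.0175, 0.0000] o=[-0.3030, 0.7429, 0.1101] → [0.0214, -1.2274, -0.9829, -0.9998, -0.0175, 0.0000]
J4: z=[0.0068, -0.3907, -0.9205] o=[-0.3080, 1.0282, -0.0111] → [1.0726, 0.1130, -0.0400, 0.0068, -0.3907, -0.9205]
J5: z=[0.9277, 0.3461, -0.1400] o=[-0.5936, 1.5795, -0.5405] → [-0.1795, 0.5114, 0.0747, 0.9277, 0.3461, -0.1400]
J6: z=[-0.3508, 0.6793, -0.6446] o=[-0.4097, 1.4049, -0.8245] → [0.0065, -0.0945, -0.1031, -0.3508, 0.6793, -0.6446]
q̇ = J⁺·V = [-0.0910, 0.9260, 0.6850, -0.6990, -0.4410, -0.2480]

-0.0910 0.9260 0.6850 -0.6990 -0.4410 -0.2480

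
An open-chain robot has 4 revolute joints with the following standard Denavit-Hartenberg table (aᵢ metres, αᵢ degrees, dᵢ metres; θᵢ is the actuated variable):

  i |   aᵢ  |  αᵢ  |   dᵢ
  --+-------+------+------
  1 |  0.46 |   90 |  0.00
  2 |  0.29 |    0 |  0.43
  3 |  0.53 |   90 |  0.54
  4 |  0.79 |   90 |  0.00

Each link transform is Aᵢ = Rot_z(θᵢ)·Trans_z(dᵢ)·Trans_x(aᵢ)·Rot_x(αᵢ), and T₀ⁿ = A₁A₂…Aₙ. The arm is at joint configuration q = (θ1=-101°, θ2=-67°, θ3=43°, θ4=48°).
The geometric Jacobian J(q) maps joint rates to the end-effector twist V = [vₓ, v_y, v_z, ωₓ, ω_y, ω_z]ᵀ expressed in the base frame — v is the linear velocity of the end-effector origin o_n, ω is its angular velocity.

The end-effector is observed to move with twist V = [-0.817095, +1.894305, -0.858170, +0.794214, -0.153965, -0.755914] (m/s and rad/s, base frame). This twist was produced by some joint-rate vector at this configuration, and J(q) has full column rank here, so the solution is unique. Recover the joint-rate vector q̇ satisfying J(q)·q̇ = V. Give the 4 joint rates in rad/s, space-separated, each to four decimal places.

o_n = [-1.8224, -1.2150, -0.6975]
J₁: ẑ×o_n = [1.2150, -1.8224, 0.0000], ω = ẑ
J2: z=[-0.9816, 0.1908, 0.0000] o=[-0.0878, -0.4515, 0.0000] → [-0.1331, -0.6847, 1.0804, -0.9816, 0.1908, 0.0000]
J3: z=[-0.9816, 0.1908, 0.0000] o=[-0.5315, -0.4807, -0.2669] → [-0.0822, -0.4227, 0.9671, -0.9816, 0.1908, 0.0000]
J4: z=[0.0776, 0.3993, -0.9135] o=[-1.1540, -0.8530, -0.4825] → [-0.4166, 0.6273, 0.2388, 0.0776, 0.3993, -0.9135]
q̇ = J⁺·V = [-0.7550, -0.6710, -0.1380, 0.0010]

-0.7550 -0.6710 -0.1380 0.0010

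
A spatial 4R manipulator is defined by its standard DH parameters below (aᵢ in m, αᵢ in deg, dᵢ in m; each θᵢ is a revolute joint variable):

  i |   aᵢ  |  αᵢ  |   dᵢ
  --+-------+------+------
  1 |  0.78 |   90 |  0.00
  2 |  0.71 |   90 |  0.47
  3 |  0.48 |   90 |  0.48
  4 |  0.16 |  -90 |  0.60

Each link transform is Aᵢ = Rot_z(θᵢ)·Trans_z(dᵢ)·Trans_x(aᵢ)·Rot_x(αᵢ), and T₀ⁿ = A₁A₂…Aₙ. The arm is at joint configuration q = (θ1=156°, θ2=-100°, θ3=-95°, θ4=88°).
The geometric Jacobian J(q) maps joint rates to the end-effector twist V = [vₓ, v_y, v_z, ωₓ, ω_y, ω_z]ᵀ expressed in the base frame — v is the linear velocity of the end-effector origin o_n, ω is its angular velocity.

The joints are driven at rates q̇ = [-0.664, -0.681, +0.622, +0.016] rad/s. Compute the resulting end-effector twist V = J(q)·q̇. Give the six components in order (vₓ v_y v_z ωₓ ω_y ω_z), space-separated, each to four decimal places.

o_n = [-0.1101, 0.0912, 0.0422]
J₁: ẑ×o_n = [-0.0912, -0.1101, 0.0000], ω = ẑ
J2: z=[0.4067, 0.9135, 0.0000] o=[-0.7126, 0.3173, 0.0000] → [0.0386, -0.0172, -0.6423, 0.4067, 0.9135, 0.0000]
J3: z=[0.8997, -0.4006, 0.1736] o=[-0.4088, 0.6965, -0.6992] → [-0.1919, -0.6152, -0.4249, 0.8997, -0.4006, 0.1736]
J4: z=[-0.1226, 0.1500, 0.9811] o=[-0.1781, 0.0703, -0.5747] → [0.0720, 0.1423, -0.0128, -0.1226, 0.1500, 0.9811]
V = J·q̇ = [-0.0839, -0.2956, 0.1729, 0.2806, -0.8689, -0.5403]

-0.0839 -0.2956 0.1729 0.2806 -0.8689 -0.5403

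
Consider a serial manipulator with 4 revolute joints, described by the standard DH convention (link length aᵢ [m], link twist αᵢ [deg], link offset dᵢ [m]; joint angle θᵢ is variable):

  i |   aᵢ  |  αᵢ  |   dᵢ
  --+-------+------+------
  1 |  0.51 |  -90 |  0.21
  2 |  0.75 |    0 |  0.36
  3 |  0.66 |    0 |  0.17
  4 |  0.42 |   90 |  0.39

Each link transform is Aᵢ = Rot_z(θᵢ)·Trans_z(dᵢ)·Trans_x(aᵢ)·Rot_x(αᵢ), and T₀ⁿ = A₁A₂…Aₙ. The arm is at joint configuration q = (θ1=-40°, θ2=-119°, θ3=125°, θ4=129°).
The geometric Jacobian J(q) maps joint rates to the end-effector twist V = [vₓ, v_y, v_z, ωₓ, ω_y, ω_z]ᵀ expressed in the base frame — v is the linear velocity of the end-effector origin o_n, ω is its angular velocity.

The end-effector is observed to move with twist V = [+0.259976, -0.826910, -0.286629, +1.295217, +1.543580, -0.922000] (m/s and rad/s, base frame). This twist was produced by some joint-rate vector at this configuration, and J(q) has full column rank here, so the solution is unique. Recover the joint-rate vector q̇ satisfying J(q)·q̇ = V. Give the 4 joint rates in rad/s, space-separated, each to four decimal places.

o_n = [0.9788, 0.3796, 0.5000]
J₁: ẑ×o_n = [-0.3796, 0.9788, 0.0000], ω = ẑ
J2: z=[0.6428, 0.7660, 0.0000] o=[0.3907, -0.3278, 0.2100] → [0.2221, -0.1864, 0.0042, 0.6428, 0.7660, 0.0000]
J3: z=[0.6428, 0.7660, 0.0000] o=[0.3435, 0.1817, 0.8660] → [-0.2804, 0.2352, -0.3594, 0.6428, 0.7660, 0.0000]
J4: z=[0.6428, 0.7660, 0.0000] o=[0.9556, -0.1100, 0.7970] → [-0.2275, 0.1909, 0.2970, 0.6428, 0.7660, 0.0000]
q̇ = J⁺·V = [-0.9220, 0.9290, 0.9340, 0.1520]

-0.9220 0.9290 0.9340 0.1520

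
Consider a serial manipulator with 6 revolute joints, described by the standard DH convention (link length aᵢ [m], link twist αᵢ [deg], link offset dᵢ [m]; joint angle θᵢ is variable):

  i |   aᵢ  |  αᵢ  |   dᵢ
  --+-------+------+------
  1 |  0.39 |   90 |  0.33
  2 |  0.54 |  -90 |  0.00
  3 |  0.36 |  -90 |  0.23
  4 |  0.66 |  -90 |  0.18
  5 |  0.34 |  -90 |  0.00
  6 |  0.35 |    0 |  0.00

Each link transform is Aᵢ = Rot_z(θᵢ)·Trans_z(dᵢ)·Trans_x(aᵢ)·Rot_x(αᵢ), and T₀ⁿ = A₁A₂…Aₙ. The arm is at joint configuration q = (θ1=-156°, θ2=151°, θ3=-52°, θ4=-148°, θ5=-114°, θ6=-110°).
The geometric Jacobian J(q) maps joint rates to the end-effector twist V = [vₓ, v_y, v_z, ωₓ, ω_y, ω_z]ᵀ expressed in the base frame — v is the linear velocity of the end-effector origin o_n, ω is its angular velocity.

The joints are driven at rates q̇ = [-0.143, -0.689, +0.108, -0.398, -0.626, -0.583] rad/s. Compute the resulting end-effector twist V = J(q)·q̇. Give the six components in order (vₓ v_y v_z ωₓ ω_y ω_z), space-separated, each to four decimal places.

o_n = [0.7786, 0.1333, 0.0431]
J₁: ẑ×o_n = [-0.1333, 0.7786, 0.0000], ω = ẑ
J2: z=[-0.4067, 0.9135, 0.0000] o=[-0.3563, -0.1586, 0.3300] → [-0.2621, -0.1167, -1.1555, -0.4067, 0.9135, 0.0000]
J3: z=[0.4429, 0.1972, -0.8746] o=[0.0752, 0.0335, 0.5918] → [-0.0209, -0.3722, -0.0945, 0.4429, 0.1972, -0.8746]
J4: z=[0.8800, -0.2821, 0.3820] o=[0.2388, 0.4168, 0.4981] → [0.2367, 0.6067, -0.0972, 0.8800, -0.2821, 0.3820]
J5: z=[0.4664, 0.6648, -0.5836] o=[0.4561, -0.0905, 0.0939] → [0.0968, -0.1645, -0.1100, 0.4664, 0.6648, -0.5836]
J6: z=[0.4396, -0.7467, -0.4993] o=[0.7171, -0.0825, 0.3117] → [0.3083, 0.0874, 0.1408, 0.4396, -0.7467, -0.4993]
V = J·q̇ = [-0.1371, -0.2606, 0.8114, -0.5704, -0.4767, 0.2669]

-0.1371 -0.2606 0.8114 -0.5704 -0.4767 0.2669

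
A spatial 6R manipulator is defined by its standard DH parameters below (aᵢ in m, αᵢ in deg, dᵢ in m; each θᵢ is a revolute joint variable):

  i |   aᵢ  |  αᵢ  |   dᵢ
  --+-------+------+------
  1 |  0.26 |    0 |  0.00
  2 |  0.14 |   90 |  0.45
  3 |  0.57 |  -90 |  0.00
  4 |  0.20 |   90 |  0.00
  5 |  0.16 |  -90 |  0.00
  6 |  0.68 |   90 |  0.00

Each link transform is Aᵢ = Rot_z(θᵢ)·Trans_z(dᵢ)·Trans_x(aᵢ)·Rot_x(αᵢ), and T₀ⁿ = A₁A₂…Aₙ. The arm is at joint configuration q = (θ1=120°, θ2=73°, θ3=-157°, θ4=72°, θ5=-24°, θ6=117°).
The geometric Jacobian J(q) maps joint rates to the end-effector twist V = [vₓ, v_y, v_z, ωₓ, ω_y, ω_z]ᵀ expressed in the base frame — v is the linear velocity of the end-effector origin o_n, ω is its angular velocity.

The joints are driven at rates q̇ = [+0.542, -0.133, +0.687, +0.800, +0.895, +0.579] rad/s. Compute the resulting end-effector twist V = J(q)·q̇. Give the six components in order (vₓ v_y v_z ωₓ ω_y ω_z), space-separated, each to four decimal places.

-0.3802 0.6857 0.0446 0.1564 0.7952 -1.1753

o_n = [-0.2214, -0.0507, 0.3890]
J₁: ẑ×o_n = [0.0507, -0.2214, 0.0000], ω = ẑ
J2: z=[0.0000, 0.0000, 1.0000] o=[-0.1300, 0.2252, 0.0000] → [0.2759, -0.0914, 0.0000, 0.0000, 0.0000, 1.0000]
J3: z=[-0.2250, 0.9744, 0.0000] o=[-0.2664, 0.1937, 0.4500] → [-0.0594, -0.0137, 0.0111, -0.2250, 0.9744, 0.0000]
J4: z=[-0.3807, -0.0879, -0.9205] o=[0.2448, 0.3117, 0.2273] → [-0.3478, 0.4907, 0.0970, -0.3807, -0.0879, -0.9205]
J5: z=[0.7835, 0.4980, -0.3716] o=[0.3430, 0.1392, 0.2031] → [0.0220, 0.0641, 0.1324, 0.7835, 0.4980, -0.3716]
J6: z=[-0.1481, -0.4312, -0.8900] o=[0.4396, 0.0188, 0.2454] → [-0.1238, 0.6096, -0.2747, -0.1481, -0.4312, -0.8900]
V = J·q̇ = [-0.3802, 0.6857, 0.0446, 0.1564, 0.7952, -1.1753]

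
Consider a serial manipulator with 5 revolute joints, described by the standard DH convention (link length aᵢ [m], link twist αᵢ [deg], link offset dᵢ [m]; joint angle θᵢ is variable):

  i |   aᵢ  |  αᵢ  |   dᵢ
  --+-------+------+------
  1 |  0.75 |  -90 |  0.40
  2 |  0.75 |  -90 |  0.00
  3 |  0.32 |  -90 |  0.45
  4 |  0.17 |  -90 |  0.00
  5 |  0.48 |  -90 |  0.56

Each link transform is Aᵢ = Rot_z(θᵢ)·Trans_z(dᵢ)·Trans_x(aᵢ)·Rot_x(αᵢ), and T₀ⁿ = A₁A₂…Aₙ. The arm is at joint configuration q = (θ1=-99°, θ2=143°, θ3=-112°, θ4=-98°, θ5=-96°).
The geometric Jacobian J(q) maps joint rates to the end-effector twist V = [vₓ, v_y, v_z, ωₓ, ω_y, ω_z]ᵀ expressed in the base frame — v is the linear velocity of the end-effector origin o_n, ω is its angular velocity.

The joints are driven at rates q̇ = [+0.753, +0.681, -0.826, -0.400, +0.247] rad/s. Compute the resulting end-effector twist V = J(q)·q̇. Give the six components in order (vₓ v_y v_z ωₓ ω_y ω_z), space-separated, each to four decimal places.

-0.1804 0.3664 1.4599 0.6163 -0.9539 0.3991

o_n = [1.0146, 0.1784, 0.3921]
J₁: ẑ×o_n = [-0.1784, 1.0146, 0.0000], ω = ẑ
J2: z=[0.9877, -0.1564, 0.0000] o=[-0.1173, -0.7408, 0.4000] → [0.0012, 0.0078, 1.0849, 0.9877, -0.1564, 0.0000]
J3: z=[0.0941, 0.5944, 0.7986] o=[-0.0236, -0.1492, -0.0514] → [0.0020, 0.7874, -0.5863, 0.0941, 0.5944, 0.7986]
J4: z=[0.4858, 0.6728, -0.5580] o=[0.2968, -0.0227, 0.3802] → [0.1202, -0.4063, -0.3852, 0.4858, 0.6728, -0.5580]
J5: z=[0.8736, -0.3535, 0.3344] o=[0.2921, 0.0878, 0.5093] → [0.0111, 0.3440, 0.3346, 0.8736, -0.3535, 0.3344]
V = J·q̇ = [-0.1804, 0.3664, 1.4599, 0.6163, -0.9539, 0.3991]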